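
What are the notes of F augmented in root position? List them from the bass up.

F, A, C#

The chord tones are F–A–C#. With the root (F) lowest for root position: F, A, C#.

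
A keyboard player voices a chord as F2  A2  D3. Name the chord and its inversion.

D minor, first inversion

The distinct note names are F, A, D. Stacked in thirds they read D–F–A, which is a minor triad on D.
The lowest note is F, the third of the chord, so this is first inversion (figured bass 6).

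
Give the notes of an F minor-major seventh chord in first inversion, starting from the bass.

Spelling F minor-major seventh: F–Ab–C–E. In first inversion the third is bass, giving Ab, C, E, F from the bottom.

Ab, C, E, F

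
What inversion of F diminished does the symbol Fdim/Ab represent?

Fdim/Ab means F diminished with Ab in the bass. Ab is the third of F diminished (F–Ab–Cb), so this is first inversion.

first inversion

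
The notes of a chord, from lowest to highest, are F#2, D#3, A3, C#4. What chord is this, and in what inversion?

The distinct note names are F#, D#, A, C#. Stacked in thirds they read D#–F#–A–C#, which is a half-diminished seventh chord on D#.
F# is the third of D# half-diminished seventh; third in the bass means first inversion (figured bass 6/5).

D# half-diminished seventh, first inversion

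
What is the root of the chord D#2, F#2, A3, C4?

D#

D#, F#, A, C are the tones of a D# diminished seventh chord (D#–F#–A–C), making D# the root.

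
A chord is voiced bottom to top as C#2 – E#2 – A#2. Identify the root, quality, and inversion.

A# minor, first inversion

The pitch classes C#, E#, A# arrange in thirds as A#–C#–E#: an A# minor triad.
C# is the third of A# minor; third in the bass means first inversion (figured bass 6).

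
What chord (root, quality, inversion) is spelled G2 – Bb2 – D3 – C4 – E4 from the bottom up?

The distinct note names are G, Bb, D, C, E. Stacked in thirds they read C–E–G–Bb–D, which is a dominant ninth chord on C.
G is the fifth of C dominant ninth; fifth in the bass means second inversion.

C dominant ninth, second inversion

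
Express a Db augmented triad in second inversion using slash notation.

Dbaug/A

Second inversion of Db augmented has the fifth (A) in the bass. As a slash chord: Dbaug/A.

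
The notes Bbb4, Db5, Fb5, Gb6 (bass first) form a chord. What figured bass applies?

The notes Bbb, Db, Fb, Gb stack in thirds as Gb–Bbb–Db–Fb — a Gb minor seventh chord. The bass Bbb is the third, so this is first inversion: figured 6/5.

6/5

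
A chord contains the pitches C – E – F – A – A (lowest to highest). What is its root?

F

The distinct letter names are C, E, F, A. Arranged as a stack of thirds they read F–A–C–E, so F is the root (an F major seventh chord).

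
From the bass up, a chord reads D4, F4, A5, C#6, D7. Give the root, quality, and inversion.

The pitch classes D, F, A, C# arrange in thirds as D–F–A–C#: a D minor-major seventh chord.
D is the root of D minor-major seventh; root in the bass means root position (figured bass 7).

D minor-major seventh, root position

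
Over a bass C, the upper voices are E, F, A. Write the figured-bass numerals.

4/3

The notes C, E, F, A stack in thirds as F–A–C–E — an F major seventh chord. The bass C is the fifth, so this is second inversion: figured 4/3.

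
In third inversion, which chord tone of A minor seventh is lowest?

G

A minor seventh is A–C–E–G. Third inversion places the seventh in the bass: G.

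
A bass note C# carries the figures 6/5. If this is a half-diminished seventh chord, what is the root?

A#

The figures 6/5 mean the third of the chord is in the bass. If C# is the third of a half-diminished seventh chord, the root is A# (chord tones A#–C#–E–G#).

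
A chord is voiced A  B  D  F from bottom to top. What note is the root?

B

A, B, D, F are the tones of a B half-diminished seventh chord (B–D–F–A), making B the root.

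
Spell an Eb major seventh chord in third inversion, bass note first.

Eb major seventh is Eb–G–Bb–D. Third inversion puts the seventh (D) in the bass, with the remaining tones above: D, Eb, G, Bb.

D, Eb, G, Bb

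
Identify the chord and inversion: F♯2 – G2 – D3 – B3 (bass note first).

G major seventh, third inversion

The pitch classes F#, G, D, B arrange in thirds as G–B–D–F#: a G major seventh chord.
F# is the seventh of G major seventh; seventh in the bass means third inversion (figured bass 4/2).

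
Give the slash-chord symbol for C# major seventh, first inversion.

C#maj7/E#

First inversion of C# major seventh has the third (E#) in the bass. As a slash chord: C#maj7/E#.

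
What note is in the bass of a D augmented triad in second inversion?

In second inversion the fifth is lowest. For D augmented (D–F#–A#) that is A#.

A#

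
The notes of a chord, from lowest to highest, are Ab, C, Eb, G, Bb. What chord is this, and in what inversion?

Reducing to letter names: Ab, C, Eb, G, Bb. These stack in thirds as Ab–C–Eb–G–Bb — an Ab major ninth chord.
Ab is the root of Ab major ninth; root in the bass means root position.

Ab major ninth, root position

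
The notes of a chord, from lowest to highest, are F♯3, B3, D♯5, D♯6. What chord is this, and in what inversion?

The distinct note names are F#, B, D#. Stacked in thirds they read B–D#–F#, which is a major triad on B.
With the fifth (F#) in the bass, the chord is in second inversion (figured bass 6/4).

B major, second inversion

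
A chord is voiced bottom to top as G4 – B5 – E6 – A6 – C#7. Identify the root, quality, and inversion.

Reducing to letter names: G, B, E, A, C#. These stack in thirds as A–C#–E–G–B — an A dominant ninth chord.
With the seventh (G) in the bass, the chord is in third inversion.

A dominant ninth, third inversion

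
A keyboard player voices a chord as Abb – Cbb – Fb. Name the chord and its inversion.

Reducing to letter names: Abb, Cbb, Fb. These stack in thirds as Fb–Abb–Cbb — an Fb diminished triad.
The lowest note is Abb, the third of the chord, so this is first inversion (figured bass 6).

Fb diminished, first inversion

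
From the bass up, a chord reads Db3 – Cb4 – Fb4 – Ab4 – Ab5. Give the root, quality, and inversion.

Db minor seventh, root position

The distinct note names are Db, Cb, Fb, Ab. Stacked in thirds they read Db–Fb–Ab–Cb, which is a minor seventh chord on Db.
Db is the root of Db minor seventh; root in the bass means root position (figured bass 7).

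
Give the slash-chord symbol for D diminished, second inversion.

Ddim/Ab

Second inversion of D diminished has the fifth (Ab) in the bass. As a slash chord: Ddim/Ab.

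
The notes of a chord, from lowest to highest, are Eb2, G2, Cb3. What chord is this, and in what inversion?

Cb augmented, first inversion

The distinct note names are Eb, G, Cb. Stacked in thirds they read Cb–Eb–G, which is an augmented triad on Cb.
With the third (Eb) in the bass, the chord is in first inversion (figured bass 6).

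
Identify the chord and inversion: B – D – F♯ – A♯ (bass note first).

B minor-major seventh, root position

The distinct note names are B, D, F#, A#. Stacked in thirds they read B–D–F#–A#, which is a minor-major seventh chord on B.
With the root (B) in the bass, the chord is in root position (figured bass 7).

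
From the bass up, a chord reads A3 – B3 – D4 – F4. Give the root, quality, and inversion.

B half-diminished seventh, third inversion

Reducing to letter names: A, B, D, F. These stack in thirds as B–D–F–A — a B half-diminished seventh chord.
The lowest note is A, the seventh of the chord, so this is third inversion (figured bass 4/2).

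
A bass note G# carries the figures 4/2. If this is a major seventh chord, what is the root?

A

The figures 4/2 mean the seventh of the chord is in the bass. If G# is the seventh of a major seventh chord, the root is A (chord tones A–C#–E–G#).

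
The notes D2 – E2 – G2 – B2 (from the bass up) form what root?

Reordering D, E, G, B into stacked thirds gives E–G–B–D; the bottom of that stack, E, is the root.

E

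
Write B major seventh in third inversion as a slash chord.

Bmaj7/A#

Third inversion of B major seventh has the seventh (A#) in the bass. As a slash chord: Bmaj7/A#.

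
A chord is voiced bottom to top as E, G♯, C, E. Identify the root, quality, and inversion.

The distinct note names are E, G#, C. Stacked in thirds they read C–E–G#, which is an augmented triad on C.
With the third (E) in the bass, the chord is in first inversion (figured bass 6).

C augmented, first inversion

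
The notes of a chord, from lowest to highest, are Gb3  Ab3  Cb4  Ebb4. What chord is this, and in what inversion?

Ab half-diminished seventh, third inversion

Reducing to letter names: Gb, Ab, Cb, Ebb. These stack in thirds as Ab–Cb–Ebb–Gb — an Ab half-diminished seventh chord.
Gb is the seventh of Ab half-diminished seventh; seventh in the bass means third inversion (figured bass 4/2).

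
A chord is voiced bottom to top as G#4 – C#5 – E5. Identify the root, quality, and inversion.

The distinct note names are G#, C#, E. Stacked in thirds they read C#–E–G#, which is a minor triad on C#.
With the fifth (G#) in the bass, the chord is in second inversion (figured bass 6/4).

C# minor, second inversion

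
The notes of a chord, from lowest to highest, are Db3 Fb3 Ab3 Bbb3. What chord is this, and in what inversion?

The distinct note names are Db, Fb, Ab, Bbb. Stacked in thirds they read Bbb–Db–Fb–Ab, which is a major seventh chord on Bbb.
The lowest note is Db, the third of the chord, so this is first inversion (figured bass 6/5).

Bbb major seventh, first inversion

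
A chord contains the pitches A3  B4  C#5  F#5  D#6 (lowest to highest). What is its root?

The distinct letter names are A, B, C#, F#, D#. Arranged as a stack of thirds they read B–D#–F#–A–C#, so B is the root (a B dominant ninth chord).

B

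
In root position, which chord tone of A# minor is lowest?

A#

The root of A# minor (A#–C#–E#) is A#; that is the bass in root position.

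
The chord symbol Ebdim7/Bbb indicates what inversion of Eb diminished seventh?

Ebdim7/Bbb means Eb diminished seventh with Bbb in the bass. Bbb is the fifth of Eb diminished seventh (Eb–Gb–Bbb–Dbb), so this is second inversion.

second inversion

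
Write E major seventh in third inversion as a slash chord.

Third inversion of E major seventh has the seventh (D#) in the bass. As a slash chord: Emaj7/D#.

Emaj7/D#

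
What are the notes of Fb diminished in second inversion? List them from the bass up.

Spelling Fb diminished: Fb–Abb–Cbb. In second inversion the fifth is bass, giving Cbb, Fb, Abb from the bottom.

Cbb, Fb, Abb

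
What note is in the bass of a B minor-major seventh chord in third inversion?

In third inversion the seventh is lowest. For B minor-major seventh (B–D–F#–A#) that is A#.

A#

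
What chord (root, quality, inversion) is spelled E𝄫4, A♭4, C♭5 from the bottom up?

The distinct note names are Ebb, Ab, Cb. Stacked in thirds they read Ab–Cb–Ebb, which is a diminished triad on Ab.
The lowest note is Ebb, the fifth of the chord, so this is second inversion (figured bass 6/4).

Ab diminished, second inversion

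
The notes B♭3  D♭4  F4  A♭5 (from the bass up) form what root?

Reordering Bb, Db, F, Ab into stacked thirds gives Bb–Db–F–Ab; the bottom of that stack, Bb, is the root.

Bb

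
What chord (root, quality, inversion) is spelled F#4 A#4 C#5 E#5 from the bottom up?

F# major seventh, root position

Reducing to letter names: F#, A#, C#, E#. These stack in thirds as F#–A#–C#–E# — an F# major seventh chord.
The lowest note is F#, the root of the chord, so this is root position (figured bass 7).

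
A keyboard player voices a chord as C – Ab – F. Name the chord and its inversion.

The pitch classes C, Ab, F arrange in thirds as F–Ab–C: an F minor triad.
With the fifth (C) in the bass, the chord is in second inversion (figured bass 6/4).

F minor, second inversion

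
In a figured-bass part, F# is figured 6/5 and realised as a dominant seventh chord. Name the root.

The figures 6/5 mean the third of the chord is in the bass. If F# is the third of a dominant seventh chord, the root is D (chord tones D–F#–A–C).

D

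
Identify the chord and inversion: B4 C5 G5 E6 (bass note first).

The pitch classes B, C, G, E arrange in thirds as C–E–G–B: a C major seventh chord.
With the seventh (B) in the bass, the chord is in third inversion (figured bass 4/2).

C major seventh, third inversion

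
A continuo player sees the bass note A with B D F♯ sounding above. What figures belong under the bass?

The notes A, B, D, F# stack in thirds as B–D–F#–A — a B minor seventh chord. The bass A is the seventh, so this is third inversion: figured 4/2.

4/2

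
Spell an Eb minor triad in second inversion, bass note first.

Bb, Eb, Gb

The chord tones are Eb–Gb–Bb. With the fifth (Bb) lowest for second inversion: Bb, Eb, Gb.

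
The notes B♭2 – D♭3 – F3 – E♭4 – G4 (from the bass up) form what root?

Eb

Bb, Db, F, Eb, G are the tones of an Eb dominant ninth chord (Eb–G–Bb–Db–F), making Eb the root.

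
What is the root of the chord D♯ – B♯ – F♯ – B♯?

B#

The distinct letter names are D#, B#, F#. Arranged as a stack of thirds they read B#–D#–F#, so B# is the root (a B# diminished triad).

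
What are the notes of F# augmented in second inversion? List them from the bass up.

F# augmented is F#–A#–C##. Second inversion puts the fifth (C##) in the bass, with the remaining tones above: C##, F#, A#.

C##, F#, A#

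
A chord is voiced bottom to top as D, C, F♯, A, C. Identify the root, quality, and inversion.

D dominant seventh, root position

The distinct note names are D, C, F#, A. Stacked in thirds they read D–F#–A–C, which is a dominant seventh chord on D.
With the root (D) in the bass, the chord is in root position (figured bass 7).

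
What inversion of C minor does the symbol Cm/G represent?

second inversion

Cm/G means C minor with G in the bass. G is the fifth of C minor (C–Eb–G), so this is second inversion.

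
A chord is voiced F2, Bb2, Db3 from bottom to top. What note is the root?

Bb

The distinct letter names are F, Bb, Db. Arranged as a stack of thirds they read Bb–Db–F, so Bb is the root (a Bb minor triad).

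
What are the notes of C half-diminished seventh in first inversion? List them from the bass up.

Eb, Gb, Bb, C

The chord tones are C–Eb–Gb–Bb. With the third (Eb) lowest for first inversion: Eb, Gb, Bb, C.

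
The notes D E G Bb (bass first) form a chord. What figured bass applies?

4/2

The notes D, E, G, Bb stack in thirds as E–G–Bb–D — an E half-diminished seventh chord. The bass D is the seventh, so this is third inversion: figured 4/2.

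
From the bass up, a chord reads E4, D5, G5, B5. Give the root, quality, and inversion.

E minor seventh, root position

The distinct note names are E, D, G, B. Stacked in thirds they read E–G–B–D, which is a minor seventh chord on E.
With the root (E) in the bass, the chord is in root position (figured bass 7).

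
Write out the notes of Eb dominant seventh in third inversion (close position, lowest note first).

Db, Eb, G, Bb

Eb dominant seventh is Eb–G–Bb–Db. Third inversion puts the seventh (Db) in the bass, with the remaining tones above: Db, Eb, G, Bb.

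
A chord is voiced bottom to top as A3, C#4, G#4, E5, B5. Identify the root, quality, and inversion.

A major ninth, root position

Reducing to letter names: A, C#, G#, E, B. These stack in thirds as A–C#–E–G#–B — an A major ninth chord.
The lowest note is A, the root of the chord, so this is root position.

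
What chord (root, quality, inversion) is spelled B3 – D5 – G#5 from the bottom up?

G# diminished, first inversion

The pitch classes B, D, G# arrange in thirds as G#–B–D: a G# diminished triad.
With the third (B) in the bass, the chord is in first inversion (figured bass 6).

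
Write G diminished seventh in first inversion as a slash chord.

Gdim7/Bb

First inversion of G diminished seventh has the third (Bb) in the bass. As a slash chord: Gdim7/Bb.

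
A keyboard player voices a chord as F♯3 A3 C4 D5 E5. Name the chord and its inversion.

D dominant ninth, first inversion

Reducing to letter names: F#, A, C, D, E. These stack in thirds as D–F#–A–C–E — a D dominant ninth chord.
With the third (F#) in the bass, the chord is in first inversion.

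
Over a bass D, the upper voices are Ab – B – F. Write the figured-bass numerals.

6/5

The notes D, Ab, B, F stack in thirds as B–D–F–Ab — a B diminished seventh chord. The bass D is the third, so this is first inversion: figured 6/5.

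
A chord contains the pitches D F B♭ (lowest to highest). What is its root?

Bb

The distinct letter names are D, F, Bb. Arranged as a stack of thirds they read Bb–D–F, so Bb is the root (a Bb major triad).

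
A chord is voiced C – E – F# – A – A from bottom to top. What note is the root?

F#

C, E, F#, A are the tones of an F# half-diminished seventh chord (F#–A–C–E), making F# the root.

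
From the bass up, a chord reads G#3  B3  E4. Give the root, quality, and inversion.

E major, first inversion

Reducing to letter names: G#, B, E. These stack in thirds as E–G#–B — an E major triad.
With the third (G#) in the bass, the chord is in first inversion (figured bass 6).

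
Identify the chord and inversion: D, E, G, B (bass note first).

E minor seventh, third inversion

The pitch classes D, E, G, B arrange in thirds as E–G–B–D: an E minor seventh chord.
The lowest note is D, the seventh of the chord, so this is third inversion (figured bass 4/2).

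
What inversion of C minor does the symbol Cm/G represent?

Cm/G means C minor with G in the bass. G is the fifth of C minor (C–Eb–G), so this is second inversion.

second inversion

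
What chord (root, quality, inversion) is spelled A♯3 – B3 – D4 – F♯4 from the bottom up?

B minor-major seventh, third inversion

The distinct note names are A#, B, D, F#. Stacked in thirds they read B–D–F#–A#, which is a minor-major seventh chord on B.
The lowest note is A#, the seventh of the chord, so this is third inversion (figured bass 4/2).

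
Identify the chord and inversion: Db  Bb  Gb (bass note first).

The distinct note names are Db, Bb, Gb. Stacked in thirds they read Gb–Bb–Db, which is a major triad on Gb.
The lowest note is Db, the fifth of the chord, so this is second inversion (figured bass 6/4).

Gb major, second inversion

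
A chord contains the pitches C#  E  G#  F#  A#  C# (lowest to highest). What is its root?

Reordering C#, E, G#, F#, A# into stacked thirds gives F#–A#–C#–E–G#; the bottom of that stack, F#, is the root.

F#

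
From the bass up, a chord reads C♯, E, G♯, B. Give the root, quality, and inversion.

The pitch classes C#, E, G#, B arrange in thirds as C#–E–G#–B: a C# minor seventh chord.
The lowest note is C#, the root of the chord, so this is root position (figured bass 7).

C# minor seventh, root position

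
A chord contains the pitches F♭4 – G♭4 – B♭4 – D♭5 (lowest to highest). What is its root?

Reordering Fb, Gb, Bb, Db into stacked thirds gives Gb–Bb–Db–Fb; the bottom of that stack, Gb, is the root.

Gb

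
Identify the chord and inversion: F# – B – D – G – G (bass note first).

G major seventh, third inversion

The distinct note names are F#, B, D, G. Stacked in thirds they read G–B–D–F#, which is a major seventh chord on G.
F# is the seventh of G major seventh; seventh in the bass means third inversion (figured bass 4/2).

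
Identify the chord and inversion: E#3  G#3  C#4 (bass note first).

The pitch classes E#, G#, C# arrange in thirds as C#–E#–G#: a C# major triad.
The lowest note is E#, the third of the chord, so this is first inversion (figured bass 6).

C# major, first inversion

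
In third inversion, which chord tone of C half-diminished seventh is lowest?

The seventh of C half-diminished seventh (C–Eb–Gb–Bb) is Bb; that is the bass in third inversion.

Bb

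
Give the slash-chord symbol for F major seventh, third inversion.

Third inversion of F major seventh has the seventh (E) in the bass. As a slash chord: Fmaj7/E.

Fmaj7/E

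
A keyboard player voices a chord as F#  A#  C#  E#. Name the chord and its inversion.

F# major seventh, root position

The distinct note names are F#, A#, C#, E#. Stacked in thirds they read F#–A#–C#–E#, which is a major seventh chord on F#.
The lowest note is F#, the root of the chord, so this is root position (figured bass 7).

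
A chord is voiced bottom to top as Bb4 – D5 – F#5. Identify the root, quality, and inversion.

Reducing to letter names: Bb, D, F#. These stack in thirds as Bb–D–F# — a Bb augmented triad.
The lowest note is Bb, the root of the chord, so this is root position (figured bass 5/3).

Bb augmented, root position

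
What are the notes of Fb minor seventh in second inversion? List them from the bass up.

Spelling Fb minor seventh: Fb–Abb–Cb–Ebb. In second inversion the fifth is bass, giving Cb, Ebb, Fb, Abb from the bottom.

Cb, Ebb, Fb, Abb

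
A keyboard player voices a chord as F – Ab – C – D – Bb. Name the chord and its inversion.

Bb dominant ninth, second inversion

The pitch classes F, Ab, C, D, Bb arrange in thirds as Bb–D–F–Ab–C: a Bb dominant ninth chord.
F is the fifth of Bb dominant ninth; fifth in the bass means second inversion.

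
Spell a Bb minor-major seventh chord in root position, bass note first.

Bb, Db, F, A

The chord tones are Bb–Db–F–A. With the root (Bb) lowest for root position: Bb, Db, F, A.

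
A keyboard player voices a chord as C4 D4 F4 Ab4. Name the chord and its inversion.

The pitch classes C, D, F, Ab arrange in thirds as D–F–Ab–C: a D half-diminished seventh chord.
With the seventh (C) in the bass, the chord is in third inversion (figured bass 4/2).

D half-diminished seventh, third inversion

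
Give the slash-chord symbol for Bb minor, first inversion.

First inversion of Bb minor has the third (Db) in the bass. As a slash chord: Bbm/Db.

Bbm/Db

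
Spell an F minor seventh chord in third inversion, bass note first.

The chord tones are F–Ab–C–Eb. With the seventh (Eb) lowest for third inversion: Eb, F, Ab, C.

Eb, F, Ab, C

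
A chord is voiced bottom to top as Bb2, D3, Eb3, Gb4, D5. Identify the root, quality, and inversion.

Eb minor-major seventh, second inversion

Reducing to letter names: Bb, D, Eb, Gb. These stack in thirds as Eb–Gb–Bb–D — an Eb minor-major seventh chord.
The lowest note is Bb, the fifth of the chord, so this is second inversion (figured bass 4/3).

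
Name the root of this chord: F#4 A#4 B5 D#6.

F#, A#, B, D# are the tones of a B major seventh chord (B–D#–F#–A#), making B the root.

B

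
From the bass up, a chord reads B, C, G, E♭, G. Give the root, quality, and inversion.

The distinct note names are B, C, G, Eb. Stacked in thirds they read C–Eb–G–B, which is a minor-major seventh chord on C.
The lowest note is B, the seventh of the chord, so this is third inversion (figured bass 4/2).

C minor-major seventh, third inversion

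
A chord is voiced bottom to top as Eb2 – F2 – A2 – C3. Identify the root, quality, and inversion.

F dominant seventh, third inversion

The distinct note names are Eb, F, A, C. Stacked in thirds they read F–A–C–Eb, which is a dominant seventh chord on F.
The lowest note is Eb, the seventh of the chord, so this is third inversion (figured bass 4/2).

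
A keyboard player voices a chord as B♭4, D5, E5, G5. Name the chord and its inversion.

Reducing to letter names: Bb, D, E, G. These stack in thirds as E–G–Bb–D — an E half-diminished seventh chord.
The lowest note is Bb, the fifth of the chord, so this is second inversion (figured bass 4/3).

E half-diminished seventh, second inversion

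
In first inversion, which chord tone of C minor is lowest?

Eb

C minor is C–Eb–G. First inversion places the third in the bass: Eb.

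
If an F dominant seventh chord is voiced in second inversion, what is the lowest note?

C

The fifth of F dominant seventh (F–A–C–Eb) is C; that is the bass in second inversion.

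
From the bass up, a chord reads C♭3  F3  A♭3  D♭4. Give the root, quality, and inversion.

The distinct note names are Cb, F, Ab, Db. Stacked in thirds they read Db–F–Ab–Cb, which is a dominant seventh chord on Db.
Cb is the seventh of Db dominant seventh; seventh in the bass means third inversion (figured bass 4/2).

Db dominant seventh, third inversion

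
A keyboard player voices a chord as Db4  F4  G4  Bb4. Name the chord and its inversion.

Reducing to letter names: Db, F, G, Bb. These stack in thirds as G–Bb–Db–F — a G half-diminished seventh chord.
Db is the fifth of G half-diminished seventh; fifth in the bass means second inversion (figured bass 4/3).

G half-diminished seventh, second inversion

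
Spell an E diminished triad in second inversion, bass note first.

Bb, E, G

Spelling E diminished: E–G–Bb. In second inversion the fifth is bass, giving Bb, E, G from the bottom.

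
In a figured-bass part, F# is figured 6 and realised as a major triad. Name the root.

D

The figures 6 mean the third of the chord is in the bass. If F# is the third of a major triad, the root is D (chord tones D–F#–A).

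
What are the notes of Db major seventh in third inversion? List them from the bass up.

C, Db, F, Ab

The chord tones are Db–F–Ab–C. With the seventh (C) lowest for third inversion: C, Db, F, Ab.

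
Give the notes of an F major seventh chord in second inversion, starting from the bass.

C, E, F, A

The chord tones are F–A–C–E. With the fifth (C) lowest for second inversion: C, E, F, A.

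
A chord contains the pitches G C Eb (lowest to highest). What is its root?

G, C, Eb are the tones of a C minor triad (C–Eb–G), making C the root.

C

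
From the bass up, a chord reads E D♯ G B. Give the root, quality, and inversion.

E minor-major seventh, root position

The distinct note names are E, D#, G, B. Stacked in thirds they read E–G–B–D#, which is a minor-major seventh chord on E.
E is the root of E minor-major seventh; root in the bass means root position (figured bass 7).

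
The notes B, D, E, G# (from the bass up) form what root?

B, D, E, G# are the tones of an E dominant seventh chord (E–G#–B–D), making E the root.

E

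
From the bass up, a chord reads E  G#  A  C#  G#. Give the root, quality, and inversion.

A major seventh, second inversion

The distinct note names are E, G#, A, C#. Stacked in thirds they read A–C#–E–G#, which is a major seventh chord on A.
With the fifth (E) in the bass, the chord is in second inversion (figured bass 4/3).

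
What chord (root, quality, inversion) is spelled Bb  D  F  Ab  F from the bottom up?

The pitch classes Bb, D, F, Ab arrange in thirds as Bb–D–F–Ab: a Bb dominant seventh chord.
Bb is the root of Bb dominant seventh; root in the bass means root position (figured bass 7).

Bb dominant seventh, root position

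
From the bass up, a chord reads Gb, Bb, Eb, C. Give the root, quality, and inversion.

Reducing to letter names: Gb, Bb, Eb, C. These stack in thirds as C–Eb–Gb–Bb — a C half-diminished seventh chord.
With the fifth (Gb) in the bass, the chord is in second inversion (figured bass 4/3).

C half-diminished seventh, second inversion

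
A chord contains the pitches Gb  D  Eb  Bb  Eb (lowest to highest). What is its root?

Eb

The distinct letter names are Gb, D, Eb, Bb. Arranged as a stack of thirds they read Eb–Gb–Bb–D, so Eb is the root (an Eb minor-major seventh chord).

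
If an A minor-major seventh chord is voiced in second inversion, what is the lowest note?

E

In second inversion the fifth is lowest. For A minor-major seventh (A–C–E–G#) that is E.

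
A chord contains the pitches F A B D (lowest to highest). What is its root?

B

The distinct letter names are F, A, B, D. Arranged as a stack of thirds they read B–D–F–A, so B is the root (a B half-diminished seventh chord).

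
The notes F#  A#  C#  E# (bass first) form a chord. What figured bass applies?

The notes F#, A#, C#, E# stack in thirds as F#–A#–C#–E# — an F# major seventh chord. The bass F# is the root, so this is root position: figured 7.

7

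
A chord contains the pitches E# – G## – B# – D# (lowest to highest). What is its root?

The distinct letter names are E#, G##, B#, D#. Arranged as a stack of thirds they read E#–G##–B#–D#, so E# is the root (an E# dominant seventh chord).

E#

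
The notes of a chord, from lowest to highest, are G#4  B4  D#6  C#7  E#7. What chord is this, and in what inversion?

Reducing to letter names: G#, B, D#, C#, E#. These stack in thirds as C#–E#–G#–B–D# — a C# dominant ninth chord.
G# is the fifth of C# dominant ninth; fifth in the bass means second inversion.

C# dominant ninth, second inversion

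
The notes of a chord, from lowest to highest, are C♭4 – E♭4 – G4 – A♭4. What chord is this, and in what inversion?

The distinct note names are Cb, Eb, G, Ab. Stacked in thirds they read Ab–Cb–Eb–G, which is a minor-major seventh chord on Ab.
The lowest note is Cb, the third of the chord, so this is first inversion (figured bass 6/5).

Ab minor-major seventh, first inversion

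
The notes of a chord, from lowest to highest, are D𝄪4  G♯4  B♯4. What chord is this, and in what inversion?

The pitch classes D##, G#, B# arrange in thirds as G#–B#–D##: a G# augmented triad.
The lowest note is D##, the fifth of the chord, so this is second inversion (figured bass 6/4).

G# augmented, second inversion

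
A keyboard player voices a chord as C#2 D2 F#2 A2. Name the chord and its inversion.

D major seventh, third inversion

The pitch classes C#, D, F#, A arrange in thirds as D–F#–A–C#: a D major seventh chord.
The lowest note is C#, the seventh of the chord, so this is third inversion (figured bass 4/2).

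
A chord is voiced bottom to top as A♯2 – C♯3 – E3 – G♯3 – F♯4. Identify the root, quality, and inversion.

The pitch classes A#, C#, E, G#, F# arrange in thirds as F#–A#–C#–E–G#: an F# dominant ninth chord.
With the third (A#) in the bass, the chord is in first inversion.

F# dominant ninth, first inversion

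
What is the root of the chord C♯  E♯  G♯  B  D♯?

C#

C#, E#, G#, B, D# are the tones of a C# dominant ninth chord (C#–E#–G#–B–D#), making C# the root.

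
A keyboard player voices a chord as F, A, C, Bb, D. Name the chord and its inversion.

Reducing to letter names: F, A, C, Bb, D. These stack in thirds as Bb–D–F–A–C — a Bb major ninth chord.
The lowest note is F, the fifth of the chord, so this is second inversion.

Bb major ninth, second inversion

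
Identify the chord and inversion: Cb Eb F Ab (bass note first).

The distinct note names are Cb, Eb, F, Ab. Stacked in thirds they read F–Ab–Cb–Eb, which is a half-diminished seventh chord on F.
With the fifth (Cb) in the bass, the chord is in second inversion (figured bass 4/3).

F half-diminished seventh, second inversion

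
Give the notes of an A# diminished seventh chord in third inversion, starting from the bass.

G, A#, C#, E

Spelling A# diminished seventh: A#–C#–E–G. In third inversion the seventh is bass, giving G, A#, C#, E from the bottom.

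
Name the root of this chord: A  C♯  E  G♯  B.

A

Reordering A, C#, E, G#, B into stacked thirds gives A–C#–E–G#–B; the bottom of that stack, A, is the root.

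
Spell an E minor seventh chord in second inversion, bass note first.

E minor seventh is E–G–B–D. Second inversion puts the fifth (B) in the bass, with the remaining tones above: B, D, E, G.

B, D, E, G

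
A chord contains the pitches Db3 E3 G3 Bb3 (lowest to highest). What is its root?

Reordering Db, E, G, Bb into stacked thirds gives E–G–Bb–Db; the bottom of that stack, E, is the root.

E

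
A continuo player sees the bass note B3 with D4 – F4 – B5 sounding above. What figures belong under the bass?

5/3

The notes B, D, F stack in thirds as B–D–F — a B diminished triad. The bass B is the root, so this is root position: figured 5/3.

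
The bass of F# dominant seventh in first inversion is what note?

F# dominant seventh is F#–A#–C#–E. First inversion places the third in the bass: A#.

A#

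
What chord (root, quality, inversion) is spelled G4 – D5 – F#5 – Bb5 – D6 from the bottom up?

Reducing to letter names: G, D, F#, Bb. These stack in thirds as G–Bb–D–F# — a G minor-major seventh chord.
The lowest note is G, the root of the chord, so this is root position (figured bass 7).

G minor-major seventh, root position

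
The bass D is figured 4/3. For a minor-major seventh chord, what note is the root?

The figures 4/3 mean the fifth of the chord is in the bass. If D is the fifth of a minor-major seventh chord, the root is G (chord tones G–Bb–D–F#).

G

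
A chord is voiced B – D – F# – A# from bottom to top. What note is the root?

B, D, F#, A# are the tones of a B minor-major seventh chord (B–D–F#–A#), making B the root.

B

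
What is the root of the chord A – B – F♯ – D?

B

A, B, F#, D are the tones of a B minor seventh chord (B–D–F#–A), making B the root.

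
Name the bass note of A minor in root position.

A

A minor is A–C–E. Root position places the root in the bass: A.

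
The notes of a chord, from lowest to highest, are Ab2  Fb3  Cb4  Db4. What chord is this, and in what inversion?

The distinct note names are Ab, Fb, Cb, Db. Stacked in thirds they read Db–Fb–Ab–Cb, which is a minor seventh chord on Db.
Ab is the fifth of Db minor seventh; fifth in the bass means second inversion (figured bass 4/3).

Db minor seventh, second inversion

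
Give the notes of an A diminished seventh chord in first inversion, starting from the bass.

C, Eb, Gb, A

The chord tones are A–C–Eb–Gb. With the third (C) lowest for first inversion: C, Eb, Gb, A.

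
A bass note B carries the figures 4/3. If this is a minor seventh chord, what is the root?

E

The figures 4/3 mean the fifth of the chord is in the bass. If B is the fifth of a minor seventh chord, the root is E (chord tones E–G–B–D).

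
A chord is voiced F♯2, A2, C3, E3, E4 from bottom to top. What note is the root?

F#

F#, A, C, E are the tones of an F# half-diminished seventh chord (F#–A–C–E), making F# the root.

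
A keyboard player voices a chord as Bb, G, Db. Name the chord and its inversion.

The distinct note names are Bb, G, Db. Stacked in thirds they read G–Bb–Db, which is a diminished triad on G.
With the third (Bb) in the bass, the chord is in first inversion (figured bass 6).

G diminished, first inversion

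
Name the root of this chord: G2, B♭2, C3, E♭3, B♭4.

The distinct letter names are G, Bb, C, Eb. Arranged as a stack of thirds they read C–Eb–G–Bb, so C is the root (a C minor seventh chord).

C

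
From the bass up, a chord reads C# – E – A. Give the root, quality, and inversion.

Reducing to letter names: C#, E, A. These stack in thirds as A–C#–E — an A major triad.
C# is the third of A major; third in the bass means first inversion (figured bass 6).

A major, first inversion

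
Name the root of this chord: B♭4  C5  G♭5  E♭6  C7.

C

Bb, C, Gb, Eb are the tones of a C half-diminished seventh chord (C–Eb–Gb–Bb), making C the root.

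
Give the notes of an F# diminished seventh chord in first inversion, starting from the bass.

F# diminished seventh is F#–A–C–Eb. First inversion puts the third (A) in the bass, with the remaining tones above: A, C, Eb, F#.

A, C, Eb, F#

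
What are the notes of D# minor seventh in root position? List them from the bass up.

The chord tones are D#–F#–A#–C#. With the root (D#) lowest for root position: D#, F#, A#, C#.

D#, F#, A#, C#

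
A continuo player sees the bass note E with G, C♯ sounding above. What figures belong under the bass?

The notes E, G, C# stack in thirds as C#–E–G — a C# diminished triad. The bass E is the third, so this is first inversion: figured 6.

6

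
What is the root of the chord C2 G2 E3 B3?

C, G, E, B are the tones of a C major seventh chord (C–E–G–B), making C the root.

C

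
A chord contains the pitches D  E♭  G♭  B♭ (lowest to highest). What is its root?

D, Eb, Gb, Bb are the tones of an Eb minor-major seventh chord (Eb–Gb–Bb–D), making Eb the root.

Eb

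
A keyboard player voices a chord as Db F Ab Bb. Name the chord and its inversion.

Bb minor seventh, first inversion

The pitch classes Db, F, Ab, Bb arrange in thirds as Bb–Db–F–Ab: a Bb minor seventh chord.
Db is the third of Bb minor seventh; third in the bass means first inversion (figured bass 6/5).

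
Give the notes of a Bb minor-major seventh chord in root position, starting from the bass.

Bb minor-major seventh is Bb–Db–F–A. Root position puts the root (Bb) in the bass, with the remaining tones above: Bb, Db, F, A.

Bb, Db, F, A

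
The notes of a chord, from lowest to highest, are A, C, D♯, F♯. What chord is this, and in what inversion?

The pitch classes A, C, D#, F# arrange in thirds as D#–F#–A–C: a D# diminished seventh chord.
A is the fifth of D# diminished seventh; fifth in the bass means second inversion (figured bass 4/3).

D# diminished seventh, second inversion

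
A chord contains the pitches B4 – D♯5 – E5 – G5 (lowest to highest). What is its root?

E

The distinct letter names are B, D#, E, G. Arranged as a stack of thirds they read E–G–B–D#, so E is the root (an E minor-major seventh chord).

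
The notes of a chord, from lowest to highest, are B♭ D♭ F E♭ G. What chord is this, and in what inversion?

The pitch classes Bb, Db, F, Eb, G arrange in thirds as Eb–G–Bb–Db–F: an Eb dominant ninth chord.
The lowest note is Bb, the fifth of the chord, so this is second inversion.

Eb dominant ninth, second inversion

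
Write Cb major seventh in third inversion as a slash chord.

Cbmaj7/Bb

Third inversion of Cb major seventh has the seventh (Bb) in the bass. As a slash chord: Cbmaj7/Bb.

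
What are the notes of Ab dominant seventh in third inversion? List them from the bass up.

Ab dominant seventh is Ab–C–Eb–Gb. Third inversion puts the seventh (Gb) in the bass, with the remaining tones above: Gb, Ab, C, Eb.

Gb, Ab, C, Eb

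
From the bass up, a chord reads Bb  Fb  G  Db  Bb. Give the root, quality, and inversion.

The pitch classes Bb, Fb, G, Db arrange in thirds as G–Bb–Db–Fb: a G diminished seventh chord.
With the third (Bb) in the bass, the chord is in first inversion (figured bass 6/5).

G diminished seventh, first inversion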